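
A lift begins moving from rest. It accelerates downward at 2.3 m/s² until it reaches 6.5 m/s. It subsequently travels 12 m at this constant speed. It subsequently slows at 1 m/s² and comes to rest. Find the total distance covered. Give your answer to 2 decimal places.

Phase 1 (accelerating): v₀ = 0 m/s, a = 2.3 m/s².
v = v₀ + at → t = (6.5 − 0) / 2.3 = 2.83 s
v² = v₀² + 2aΔx → Δx = (6.5² − 0²)/(2·2.3) = 9.18 m

Phase 2 (constant speed): v₀ = 6.50 m/s, a = 0 m/s².
Constant speed: t = d/v = 12/6.50 = 1.85 s

Phase 3 (decelerating): v₀ = 6.50 m/s, a = -1 m/s².
v = v₀ + at → t = (0 − 6.50) / -1 = 6.50 s
v² = v₀² + 2aΔx → Δx = (0² − 6.50²)/(2·-1) = 21.1 m
Total distance = 9.18 + 12.0 + 21.1 = 42.3 m

42.31 m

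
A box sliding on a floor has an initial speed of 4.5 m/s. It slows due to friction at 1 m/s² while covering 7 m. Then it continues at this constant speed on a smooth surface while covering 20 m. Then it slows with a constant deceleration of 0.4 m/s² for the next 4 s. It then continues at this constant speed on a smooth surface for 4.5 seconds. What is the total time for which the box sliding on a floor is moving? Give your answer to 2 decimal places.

Phase 1 (decelerating): v₀ = 4.50 m/s, a = -1 m/s².
v² = v₀² + 2aΔx = 4.50² + 2·-1·7 = 6.25 → v = 2.50 m/s
t = (v − v₀)/a = (2.50 − 4.50)/-1 = 2.00 s

Phase 2 (constant speed): v₀ = 2.50 m/s, a = 0 m/s².
Constant speed: t = d/v = 20/2.50 = 8.00 s

Phase 3 (decelerating): v₀ = 2.50 m/s, a = -0.4 m/s².
v = v₀ + at = 2.50 + (-0.4)(4) = 0.900 m/s
Δx = v₀t + ½at² = 2.50·4 + 0.5·-0.4·4² = 6.80 m

Phase 4 (constant speed): v₀ = 0.900 m/s, a = 0 m/s².
v = v₀ + at = 0.900 + (0)(4.5) = 0.900 m/s
Δx = v₀t + ½at² = 0.900·4.5 + 0.5·0·4.5² = 4.05 m
Total time = 2.00 + 8.00 + 4.00 + 4.50 = 18.5 s

18.50 s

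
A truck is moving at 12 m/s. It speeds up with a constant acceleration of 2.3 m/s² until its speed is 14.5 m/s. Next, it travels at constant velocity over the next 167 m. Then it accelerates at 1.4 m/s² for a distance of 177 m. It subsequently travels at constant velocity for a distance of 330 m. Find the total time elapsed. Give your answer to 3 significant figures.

33.6 s

Phase 1 (accelerating): v₀ = 12.0 m/s, a = 2.3 m/s².
v = v₀ + at → t = (14.5 − 12.0) / 2.3 = 1.09 s
v² = v₀² + 2aΔx → Δx = (14.5² − 12.0²)/(2·2.3) = 14.4 m

Phase 2 (constant speed): v₀ = 14.5 m/s, a = 0 m/s².
Constant speed: t = d/v = 167/14.5 = 11.5 s

Phase 3 (accelerating): v₀ = 14.5 m/s, a = 1.4 m/s².
v² = v₀² + 2aΔx = 14.5² + 2·1.4·177 = 706 → v = 26.6 m/s
t = (v − v₀)/a = (26.6 − 14.5)/1.4 = 8.62 s

Phase 4 (constant speed): v₀ = 26.6 m/s, a = 0 m/s².
Constant speed: t = d/v = 330/26.6 = 12.4 s
Total time = 1.09 + 11.5 + 8.62 + 12.4 = 33.6 s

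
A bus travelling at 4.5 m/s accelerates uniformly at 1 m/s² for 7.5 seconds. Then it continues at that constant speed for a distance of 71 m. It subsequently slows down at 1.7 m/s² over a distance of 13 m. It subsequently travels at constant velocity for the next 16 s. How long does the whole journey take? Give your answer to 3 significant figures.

Phase 1 (accelerating): v₀ = 4.50 m/s, a = 1 m/s².
v = v₀ + at = 4.50 + (1)(7.5) = 12.0 m/s
Δx = v₀t + ½at² = 4.50·7.5 + 0.5·1·7.5² = 61.9 m

Phase 2 (constant speed): v₀ = 12.0 m/s, a = 0 m/s².
Constant speed: t = d/v = 71/12.0 = 5.92 s

Phase 3 (decelerating): v₀ = 12.0 m/s, a = -1.7 m/s².
v² = v₀² + 2aΔx = 12.0² + 2·-1.7·13 = 99.8 → v = 9.99 m/s
t = (v − v₀)/a = (9.99 − 12.0)/-1.7 = 1.18 s

Phase 4 (constant speed): v₀ = 9.99 m/s, a = 0 m/s².
v = v₀ + at = 9.99 + (0)(16) = 9.99 m/s
Δx = v₀t + ½at² = 9.99·16 + 0.5·0·16² = 160 m
Total time = 7.50 + 5.92 + 1.18 + 16.0 = 30.6 s

30.6 s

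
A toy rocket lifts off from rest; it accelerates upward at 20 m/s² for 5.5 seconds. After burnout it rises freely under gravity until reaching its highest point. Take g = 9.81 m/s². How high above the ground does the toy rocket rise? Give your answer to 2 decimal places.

Phase 1 (powered ascent): v₀ = 0 m/s, a = 20 m/s².
v = v₀ + at = 0 + (20)(5.5) = 110 m/s
Δx = v₀t + ½at² = 0·5.5 + 0.5·20·5.5² = 302 m

Phase 2 (coasting upward): v₀ = 110 m/s, a = -9.81 m/s².
v = v₀ + at → t = (0 − 110) / -9.81 = 11.2 s
v² = v₀² + 2aΔx → Δx = (0² − 110²)/(2·-9.81) = 617 m
Maximum height = 302 + 617 = 919 m

919.22 m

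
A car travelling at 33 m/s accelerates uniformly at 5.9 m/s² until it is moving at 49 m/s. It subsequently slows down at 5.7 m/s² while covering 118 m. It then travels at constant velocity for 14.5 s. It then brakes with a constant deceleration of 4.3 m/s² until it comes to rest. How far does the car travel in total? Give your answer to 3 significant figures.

823 m

Phase 1 (accelerating): v₀ = 33.0 m/s, a = 5.9 m/s².
v = v₀ + at → t = (49 − 33.0) / 5.9 = 2.71 s
v² = v₀² + 2aΔx → Δx = (49² − 33.0²)/(2·5.9) = 111 m

Phase 2 (decelerating): v₀ = 49.0 m/s, a = -5.7 m/s².
v² = v₀² + 2aΔx = 49.0² + 2·-5.7·118 = 1060 → v = 32.5 m/s
t = (v − v₀)/a = (32.5 − 49.0)/-5.7 = 2.90 s

Phase 3 (constant speed): v₀ = 32.5 m/s, a = 0 m/s².
v = v₀ + at = 32.5 + (0)(14.5) = 32.5 m/s
Δx = v₀t + ½at² = 32.5·14.5 + 0.5·0·14.5² = 471 m

Phase 4 (decelerating): v₀ = 32.5 m/s, a = -4.3 m/s².
v = v₀ + at → t = (0 − 32.5) / -4.3 = 7.56 s
v² = v₀² + 2aΔx → Δx = (0² − 32.5²)/(2·-4.3) = 123 m
Total distance = 111 + 118 + 471 + 123 = 823 m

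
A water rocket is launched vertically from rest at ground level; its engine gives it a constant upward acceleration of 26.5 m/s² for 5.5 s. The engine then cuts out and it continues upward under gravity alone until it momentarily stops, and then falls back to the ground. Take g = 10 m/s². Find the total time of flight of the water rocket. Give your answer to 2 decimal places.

Phase 1 (powered ascent): v₀ = 0 m/s, a = 26.5 m/s².
v = v₀ + at = 0 + (26.5)(5.5) = 146 m/s
Δx = v₀t + ½at² = 0·5.5 + 0.5·26.5·5.5² = 401 m

Phase 2 (coasting upward): v₀ = 146 m/s, a = -10 m/s².
v = v₀ + at → t = (0 − 146) / -10 = 14.6 s
v² = v₀² + 2aΔx → Δx = (0² − 146²)/(2·-10) = 1060 m

Phase 3 (free fall): v₀ = 0 m/s, a = -10 m/s².
Falls 1460 m from rest: t = √(2·1460/10) = 17.1 s; v = g·t = 171 m/s.
Total time = 5.50 + 14.6 + 17.1 = 37.2 s

37.18 s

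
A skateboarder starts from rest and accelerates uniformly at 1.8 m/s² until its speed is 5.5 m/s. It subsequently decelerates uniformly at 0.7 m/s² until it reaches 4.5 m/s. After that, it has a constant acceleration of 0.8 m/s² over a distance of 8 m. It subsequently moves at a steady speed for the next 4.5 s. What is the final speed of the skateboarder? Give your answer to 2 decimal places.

5.75 m/s

Phase 1 (accelerating): v₀ = 0 m/s, a = 1.8 m/s².
v = v₀ + at → t = (5.5 − 0) / 1.8 = 3.06 s
v² = v₀² + 2aΔx → Δx = (5.5² − 0²)/(2·1.8) = 8.40 m

Phase 2 (decelerating): v₀ = 5.50 m/s, a = -0.7 m/s².
v = v₀ + at → t = (4.5 − 5.50) / -0.7 = 1.43 s
v² = v₀² + 2aΔx → Δx = (4.5² − 5.50²)/(2·-0.7) = 7.14 m

Phase 3 (accelerating): v₀ = 4.50 m/s, a = 0.8 m/s².
v² = v₀² + 2aΔx = 4.50² + 2·0.8·8 = 33.0 → v = 5.75 m/s
t = (v − v₀)/a = (5.75 − 4.50)/0.8 = 1.56 s

Phase 4 (constant speed): v₀ = 5.75 m/s, a = 0 m/s².
v = v₀ + at = 5.75 + (0)(4.5) = 5.75 m/s
Δx = v₀t + ½at² = 5.75·4.5 + 0.5·0·4.5² = 25.9 m
Final speed = 5.75 m/s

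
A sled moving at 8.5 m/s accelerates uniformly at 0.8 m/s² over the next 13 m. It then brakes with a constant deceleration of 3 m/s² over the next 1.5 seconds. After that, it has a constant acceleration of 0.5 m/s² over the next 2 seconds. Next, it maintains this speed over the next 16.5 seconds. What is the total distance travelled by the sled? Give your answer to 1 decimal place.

Phase 1 (accelerating): v₀ = 8.50 m/s, a = 0.8 m/s².
v² = v₀² + 2aΔx = 8.50² + 2·0.8·13 = 93.0 → v = 9.65 m/s
t = (v − v₀)/a = (9.65 − 8.50)/0.8 = 1.43 s

Phase 2 (decelerating): v₀ = 9.65 m/s, a = -3 m/s².
v = v₀ + at = 9.65 + (-3)(1.5) = 5.15 m/s
Δx = v₀t + ½at² = 9.65·1.5 + 0.5·-3·1.5² = 11.1 m

Phase 3 (accelerating): v₀ = 5.15 m/s, a = 0.5 m/s².
v = v₀ + at = 5.15 + (0.5)(2) = 6.15 m/s
Δx = v₀t + ½at² = 5.15·2 + 0.5·0.5·2² = 11.3 m

Phase 4 (constant speed): v₀ = 6.15 m/s, a = 0 m/s².
v = v₀ + at = 6.15 + (0)(16.5) = 6.15 m/s
Δx = v₀t + ½at² = 6.15·16.5 + 0.5·0·16.5² = 101 m
Total distance = 13.0 + 11.1 + 11.3 + 101 = 137 m

136.8 m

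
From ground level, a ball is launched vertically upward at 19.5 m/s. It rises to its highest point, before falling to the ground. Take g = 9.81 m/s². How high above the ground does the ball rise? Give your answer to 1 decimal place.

Phase 1 (rising): v₀ = 19.5 m/s, a = -9.81 m/s².
v = v₀ + at → t = (0 − 19.5) / -9.81 = 1.99 s
v² = v₀² + 2aΔx → Δx = (0² − 19.5²)/(2·-9.81) = 19.4 m
Maximum height = 19.4 m

19.4 m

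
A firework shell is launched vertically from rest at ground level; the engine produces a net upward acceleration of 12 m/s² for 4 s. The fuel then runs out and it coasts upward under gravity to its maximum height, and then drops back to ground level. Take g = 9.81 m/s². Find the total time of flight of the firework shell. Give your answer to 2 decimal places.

15.49 s

Phase 1 (powered ascent): v₀ = 0 m/s, a = 12 m/s².
v = v₀ + at = 0 + (12)(4) = 48.0 m/s
Δx = v₀t + ½at² = 0·4 + 0.5·12·4² = 96.0 m

Phase 2 (coasting upward): v₀ = 48.0 m/s, a = -9.81 m/s².
v = v₀ + at → t = (0 − 48.0) / -9.81 = 4.89 s
v² = v₀² + 2aΔx → Δx = (0² − 48.0²)/(2·-9.81) = 117 m

Phase 3 (free fall): v₀ = 0 m/s, a = -9.81 m/s².
Falls 213 m from rest: t = √(2·213/9.81) = 6.60 s; v = g·t = 64.7 m/s.
Total time = 4.00 + 4.89 + 6.60 = 15.5 s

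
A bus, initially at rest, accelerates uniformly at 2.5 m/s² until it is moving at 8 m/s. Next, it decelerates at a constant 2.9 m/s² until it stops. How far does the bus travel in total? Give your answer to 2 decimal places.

23.83 m

Phase 1 (accelerating): v₀ = 0 m/s, a = 2.5 m/s².
v = v₀ + at → t = (8 − 0) / 2.5 = 3.20 s
v² = v₀² + 2aΔx → Δx = (8² − 0²)/(2·2.5) = 12.8 m

Phase 2 (decelerating): v₀ = 8.00 m/s, a = -2.9 m/s².
v = v₀ + at → t = (0 − 8.00) / -2.9 = 2.76 s
v² = v₀² + 2aΔx → Δx = (0² − 8.00²)/(2·-2.9) = 11.0 m
Total distance = 12.8 + 11.0 = 23.8 m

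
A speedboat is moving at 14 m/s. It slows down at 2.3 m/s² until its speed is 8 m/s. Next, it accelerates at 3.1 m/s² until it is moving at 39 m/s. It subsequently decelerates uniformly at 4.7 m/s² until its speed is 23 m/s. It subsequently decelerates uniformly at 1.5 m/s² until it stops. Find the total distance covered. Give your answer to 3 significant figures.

546 m

Phase 1 (decelerating): v₀ = 14.0 m/s, a = -2.3 m/s².
v = v₀ + at → t = (8 − 14.0) / -2.3 = 2.61 s
v² = v₀² + 2aΔx → Δx = (8² − 14.0²)/(2·-2.3) = 28.7 m

Phase 2 (accelerating): v₀ = 8.00 m/s, a = 3.1 m/s².
v = v₀ + at → t = (39 − 8.00) / 3.1 = 10.0 s
v² = v₀² + 2aΔx → Δx = (39² − 8.00²)/(2·3.1) = 235 m

Phase 3 (decelerating): v₀ = 39.0 m/s, a = -4.7 m/s².
v = v₀ + at → t = (23 − 39.0) / -4.7 = 3.40 s
v² = v₀² + 2aΔx → Δx = (23² − 39.0²)/(2·-4.7) = 106 m

Phase 4 (decelerating): v₀ = 23.0 m/s, a = -1.5 m/s².
v = v₀ + at → t = (0 − 23.0) / -1.5 = 15.3 s
v² = v₀² + 2aΔx → Δx = (0² − 23.0²)/(2·-1.5) = 176 m
Total distance = 28.7 + 235 + 106 + 176 = 546 m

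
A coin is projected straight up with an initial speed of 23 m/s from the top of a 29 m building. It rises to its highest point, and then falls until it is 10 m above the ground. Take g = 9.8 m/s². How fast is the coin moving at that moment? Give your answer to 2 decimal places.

30.02 m/s

Phase 1 (rising): v₀ = 23.0 m/s, a = -9.8 m/s².
v = v₀ + at → t = (0 − 23.0) / -9.8 = 2.35 s
v² = v₀² + 2aΔx → Δx = (0² − 23.0²)/(2·-9.8) = 27.0 m

Phase 2 (falling): v₀ = 0 m/s, a = -9.8 m/s².
Falls 46.0 m from rest: t = √(2·46.0/9.8) = 3.06 s; v = g·t = 30.0 m/s.
Final speed = 30.0 m/s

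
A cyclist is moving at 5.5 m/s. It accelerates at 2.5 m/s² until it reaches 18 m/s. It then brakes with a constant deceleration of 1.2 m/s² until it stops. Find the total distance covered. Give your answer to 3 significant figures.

Phase 1 (accelerating): v₀ = 5.50 m/s, a = 2.5 m/s².
v = v₀ + at → t = (18 − 5.50) / 2.5 = 5.00 s
v² = v₀² + 2aΔx → Δx = (18² − 5.50²)/(2·2.5) = 58.8 m

Phase 2 (decelerating): v₀ = 18.0 m/s, a = -1.2 m/s².
v = v₀ + at → t = (0 − 18.0) / -1.2 = 15.0 s
v² = v₀² + 2aΔx → Δx = (0² − 18.0²)/(2·-1.2) = 135 m
Total distance = 58.8 + 135 = 194 m

194 m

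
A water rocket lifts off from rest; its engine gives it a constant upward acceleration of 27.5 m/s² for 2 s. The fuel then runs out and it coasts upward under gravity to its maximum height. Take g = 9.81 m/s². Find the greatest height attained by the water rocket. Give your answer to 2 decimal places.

209.18 m

Phase 1 (powered ascent): v₀ = 0 m/s, a = 27.5 m/s².
v = v₀ + at = 0 + (27.5)(2) = 55.0 m/s
Δx = v₀t + ½at² = 0·2 + 0.5·27.5·2² = 55.0 m

Phase 2 (coasting upward): v₀ = 55.0 m/s, a = -9.81 m/s².
v = v₀ + at → t = (0 − 55.0) / -9.81 = 5.61 s
v² = v₀² + 2aΔx → Δx = (0² − 55.0²)/(2·-9.81) = 154 m
Maximum height = 55.0 + 154 = 209 m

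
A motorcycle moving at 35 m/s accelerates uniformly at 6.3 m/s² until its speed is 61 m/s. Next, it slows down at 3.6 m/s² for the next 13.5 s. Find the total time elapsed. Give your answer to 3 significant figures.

Phase 1 (accelerating): v₀ = 35.0 m/s, a = 6.3 m/s².
v = v₀ + at → t = (61 − 35.0) / 6.3 = 4.13 s
v² = v₀² + 2aΔx → Δx = (61² − 35.0²)/(2·6.3) = 198 m

Phase 2 (decelerating): v₀ = 61.0 m/s, a = -3.6 m/s².
v = v₀ + at = 61.0 + (-3.6)(13.5) = 12.4 m/s
Δx = v₀t + ½at² = 61.0·13.5 + 0.5·-3.6·13.5² = 495 m
Total time = 4.13 + 13.5 = 17.6 s

17.6 s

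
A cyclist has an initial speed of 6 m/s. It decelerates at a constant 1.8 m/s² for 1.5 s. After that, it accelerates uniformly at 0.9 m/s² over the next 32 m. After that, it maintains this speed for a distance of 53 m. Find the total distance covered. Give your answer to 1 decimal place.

92.0 m

Phase 1 (decelerating): v₀ = 6.00 m/s, a = -1.8 m/s².
v = v₀ + at = 6.00 + (-1.8)(1.5) = 3.30 m/s
Δx = v₀t + ½at² = 6.00·1.5 + 0.5·-1.8·1.5² = 6.97 m

Phase 2 (accelerating): v₀ = 3.30 m/s, a = 0.9 m/s².
v² = v₀² + 2aΔx = 3.30² + 2·0.9·32 = 68.5 → v = 8.28 m/s
t = (v − v₀)/a = (8.28 − 3.30)/0.9 = 5.53 s

Phase 3 (constant speed): v₀ = 8.28 m/s, a = 0 m/s².
Constant speed: t = d/v = 53/8.28 = 6.40 s
Total distance = 6.97 + 32.0 + 53.0 = 92.0 m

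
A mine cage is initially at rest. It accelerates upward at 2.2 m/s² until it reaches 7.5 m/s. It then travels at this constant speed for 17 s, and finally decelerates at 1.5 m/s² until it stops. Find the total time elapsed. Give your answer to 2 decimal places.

Phase 1 (accelerating): v₀ = 0 m/s, a = 2.2 m/s².
v = v₀ + at → t = (7.5 − 0) / 2.2 = 3.41 s
v² = v₀² + 2aΔx → Δx = (7.5² − 0²)/(2·2.2) = 12.8 m

Phase 2 (constant speed): v₀ = 7.50 m/s, a = 0 m/s².
v = v₀ + at = 7.50 + (0)(17) = 7.50 m/s
Δx = v₀t + ½at² = 7.50·17 + 0.5·0·17² = 128 m

Phase 3 (decelerating): v₀ = 7.50 m/s, a = -1.5 m/s².
v = v₀ + at → t = (0 − 7.50) / -1.5 = 5.00 s
v² = v₀² + 2aΔx → Δx = (0² − 7.50²)/(2·-1.5) = 18.8 m
Total time = 3.41 + 17.0 + 5.00 = 25.4 s

25.41 s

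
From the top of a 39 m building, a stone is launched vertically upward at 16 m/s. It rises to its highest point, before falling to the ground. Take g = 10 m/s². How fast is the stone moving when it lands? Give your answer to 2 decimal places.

32.19 m/s

Phase 1 (rising): v₀ = 16.0 m/s, a = -10 m/s².
v = v₀ + at → t = (0 − 16.0) / -10 = 1.60 s
v² = v₀² + 2aΔx → Δx = (0² − 16.0²)/(2·-10) = 12.8 m

Phase 2 (falling): v₀ = 0 m/s, a = -10 m/s².
Falls 51.8 m from rest: t = √(2·51.8/10) = 3.22 s; v = g·t = 32.2 m/s.
Final speed = 32.2 m/s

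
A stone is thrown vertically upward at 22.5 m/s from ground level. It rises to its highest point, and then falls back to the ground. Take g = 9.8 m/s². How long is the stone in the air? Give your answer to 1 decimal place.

4.6 s

Phase 1 (rising): v₀ = 22.5 m/s, a = -9.8 m/s².
v = v₀ + at → t = (0 − 22.5) / -9.8 = 2.30 s
v² = v₀² + 2aΔx → Δx = (0² − 22.5²)/(2·-9.8) = 25.8 m

Phase 2 (falling): v₀ = 0 m/s, a = -9.8 m/s².
Falls 25.8 m from rest: t = √(2·25.8/9.8) = 2.30 s; v = g·t = 22.5 m/s.
Total time = 2.30 + 2.30 = 4.59 s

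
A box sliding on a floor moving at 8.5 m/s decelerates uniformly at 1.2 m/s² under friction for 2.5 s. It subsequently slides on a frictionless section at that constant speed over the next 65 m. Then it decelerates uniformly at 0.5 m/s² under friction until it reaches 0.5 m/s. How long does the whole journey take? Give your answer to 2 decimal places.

Phase 1 (decelerating): v₀ = 8.50 m/s, a = -1.2 m/s².
v = v₀ + at = 8.50 + (-1.2)(2.5) = 5.50 m/s
Δx = v₀t + ½at² = 8.50·2.5 + 0.5·-1.2·2.5² = 17.5 m

Phase 2 (constant speed): v₀ = 5.50 m/s, a = 0 m/s².
Constant speed: t = d/v = 65/5.50 = 11.8 s

Phase 3 (decelerating): v₀ = 5.50 m/s, a = -0.5 m/s².
v = v₀ + at → t = (0.5 − 5.50) / -0.5 = 10.0 s
v² = v₀² + 2aΔx → Δx = (0.5² − 5.50²)/(2·-0.5) = 30.0 m
Total time = 2.50 + 11.8 + 10.0 = 24.3 s

24.32 s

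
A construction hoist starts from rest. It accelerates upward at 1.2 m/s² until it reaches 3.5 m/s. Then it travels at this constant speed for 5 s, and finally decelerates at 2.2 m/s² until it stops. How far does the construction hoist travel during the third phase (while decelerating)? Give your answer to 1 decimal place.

2.8 m

Phase 1 (accelerating): v₀ = 0 m/s, a = 1.2 m/s².
v = v₀ + at → t = (3.5 − 0) / 1.2 = 2.92 s
v² = v₀² + 2aΔx → Δx = (3.5² − 0²)/(2·1.2) = 5.10 m

Phase 2 (constant speed): v₀ = 3.50 m/s, a = 0 m/s².
v = v₀ + at = 3.50 + (0)(5) = 3.50 m/s
Δx = v₀t + ½at² = 3.50·5 + 0.5·0·5² = 17.5 m

Phase 3 (decelerating): v₀ = 3.50 m/s, a = -2.2 m/s².
v = v₀ + at → t = (0 − 3.50) / -2.2 = 1.59 s
v² = v₀² + 2aΔx → Δx = (0² − 3.50²)/(2·-2.2) = 2.78 m
Distance in phase 3 = 2.78 m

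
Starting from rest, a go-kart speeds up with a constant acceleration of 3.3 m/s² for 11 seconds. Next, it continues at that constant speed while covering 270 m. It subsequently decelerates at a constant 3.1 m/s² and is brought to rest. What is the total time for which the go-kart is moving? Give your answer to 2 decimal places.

Phase 1 (accelerating): v₀ = 0 m/s, a = 3.3 m/s².
v = v₀ + at = 0 + (3.3)(11) = 36.3 m/s
Δx = v₀t + ½at² = 0·11 + 0.5·3.3·11² = 200 m

Phase 2 (constant speed): v₀ = 36.3 m/s, a = 0 m/s².
Constant speed: t = d/v = 270/36.3 = 7.44 s

Phase 3 (decelerating): v₀ = 36.3 m/s, a = -3.1 m/s².
v = v₀ + at → t = (0 − 36.3) / -3.1 = 11.7 s
v² = v₀² + 2aΔx → Δx = (0² − 36.3²)/(2·-3.1) = 213 m
Total time = 11.0 + 7.44 + 11.7 = 30.1 s

30.15 s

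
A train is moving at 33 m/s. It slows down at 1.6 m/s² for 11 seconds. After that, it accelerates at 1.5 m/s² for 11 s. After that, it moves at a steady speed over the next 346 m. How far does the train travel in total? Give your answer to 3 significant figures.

872 m

Phase 1 (decelerating): v₀ = 33.0 m/s, a = -1.6 m/s².
v = v₀ + at = 33.0 + (-1.6)(11) = 15.4 m/s
Δx = v₀t + ½at² = 33.0·11 + 0.5·-1.6·11² = 266 m

Phase 2 (accelerating): v₀ = 15.4 m/s, a = 1.5 m/s².
v = v₀ + at = 15.4 + (1.5)(11) = 31.9 m/s
Δx = v₀t + ½at² = 15.4·11 + 0.5·1.5·11² = 260 m

Phase 3 (constant speed): v₀ = 31.9 m/s, a = 0 m/s².
Constant speed: t = d/v = 346/31.9 = 10.8 s
Total distance = 266 + 260 + 346 = 872 m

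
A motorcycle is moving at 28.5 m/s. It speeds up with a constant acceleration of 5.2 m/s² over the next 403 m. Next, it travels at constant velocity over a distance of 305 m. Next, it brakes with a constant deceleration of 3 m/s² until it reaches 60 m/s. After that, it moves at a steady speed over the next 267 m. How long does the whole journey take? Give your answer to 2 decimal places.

20.46 s

Phase 1 (accelerating): v₀ = 28.5 m/s, a = 5.2 m/s².
v² = v₀² + 2aΔx = 28.5² + 2·5.2·403 = 5000 → v = 70.7 m/s
t = (v − v₀)/a = (70.7 − 28.5)/5.2 = 8.12 s

Phase 2 (constant speed): v₀ = 70.7 m/s, a = 0 m/s².
Constant speed: t = d/v = 305/70.7 = 4.31 s

Phase 3 (decelerating): v₀ = 70.7 m/s, a = -3 m/s².
v = v₀ + at → t = (60 − 70.7) / -3 = 3.58 s
v² = v₀² + 2aΔx → Δx = (60² − 70.7²)/(2·-3) = 234 m

Phase 4 (constant speed): v₀ = 60.0 m/s, a = 0 m/s².
Constant speed: t = d/v = 267/60.0 = 4.45 s
Total time = 8.12 + 4.31 + 3.58 + 4.45 = 20.5 s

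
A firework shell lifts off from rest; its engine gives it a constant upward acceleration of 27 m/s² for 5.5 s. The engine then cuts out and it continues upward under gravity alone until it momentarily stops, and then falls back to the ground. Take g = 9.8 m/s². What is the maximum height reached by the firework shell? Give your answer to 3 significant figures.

1530 m

Phase 1 (powered ascent): v₀ = 0 m/s, a = 27 m/s².
v = v₀ + at = 0 + (27)(5.5) = 148 m/s
Δx = v₀t + ½at² = 0·5.5 + 0.5·27·5.5² = 408 m

Phase 2 (coasting upward): v₀ = 148 m/s, a = -9.8 m/s².
v = v₀ + at → t = (0 − 148) / -9.8 = 15.2 s
v² = v₀² + 2aΔx → Δx = (0² − 148²)/(2·-9.8) = 1130 m
Maximum height = 408 + 1130 = 1530 m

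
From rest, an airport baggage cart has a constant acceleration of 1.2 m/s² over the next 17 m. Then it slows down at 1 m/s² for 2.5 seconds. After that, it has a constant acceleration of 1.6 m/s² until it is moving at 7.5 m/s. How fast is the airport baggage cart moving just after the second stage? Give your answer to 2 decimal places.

Phase 1 (accelerating): v₀ = 0 m/s, a = 1.2 m/s².
v² = v₀² + 2aΔx = 0² + 2·1.2·17 = 40.8 → v = 6.39 m/s
t = (v − v₀)/a = (6.39 − 0)/1.2 = 5.32 s

Phase 2 (decelerating): v₀ = 6.39 m/s, a = -1 m/s².
v = v₀ + at = 6.39 + (-1)(2.5) = 3.89 m/s
Δx = v₀t + ½at² = 6.39·2.5 + 0.5·-1·2.5² = 12.8 m
Speed at end of phase 2 = 3.89 m/s

3.89 m/s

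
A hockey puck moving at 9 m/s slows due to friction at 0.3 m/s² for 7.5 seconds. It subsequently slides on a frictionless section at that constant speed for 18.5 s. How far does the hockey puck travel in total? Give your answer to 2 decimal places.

183.94 m

Phase 1 (decelerating): v₀ = 9.00 m/s, a = -0.3 m/s².
v = v₀ + at = 9.00 + (-0.3)(7.5) = 6.75 m/s
Δx = v₀t + ½at² = 9.00·7.5 + 0.5·-0.3·7.5² = 59.1 m

Phase 2 (constant speed): v₀ = 6.75 m/s, a = 0 m/s².
v = v₀ + at = 6.75 + (0)(18.5) = 6.75 m/s
Δx = v₀t + ½at² = 6.75·18.5 + 0.5·0·18.5² = 125 m
Total distance = 59.1 + 125 = 184 m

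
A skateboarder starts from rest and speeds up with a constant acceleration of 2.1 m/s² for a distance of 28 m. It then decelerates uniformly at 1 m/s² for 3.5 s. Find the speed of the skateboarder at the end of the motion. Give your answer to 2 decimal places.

Phase 1 (accelerating): v₀ = 0 m/s, a = 2.1 m/s².
v² = v₀² + 2aΔx = 0² + 2·2.1·28 = 118 → v = 10.8 m/s
t = (v − v₀)/a = (10.8 − 0)/2.1 = 5.16 s

Phase 2 (decelerating): v₀ = 10.8 m/s, a = -1 m/s².
v = v₀ + at = 10.8 + (-1)(3.5) = 7.34 m/s
Δx = v₀t + ½at² = 10.8·3.5 + 0.5·-1·3.5² = 31.8 m
Final speed = 7.34 m/s

7.34 m/s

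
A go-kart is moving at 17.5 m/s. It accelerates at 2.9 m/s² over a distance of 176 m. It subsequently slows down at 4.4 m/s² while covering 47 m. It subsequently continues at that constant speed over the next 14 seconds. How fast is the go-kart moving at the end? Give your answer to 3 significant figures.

30.2 m/s

Phase 1 (accelerating): v₀ = 17.5 m/s, a = 2.9 m/s².
v² = v₀² + 2aΔx = 17.5² + 2·2.9·176 = 1330 → v = 36.4 m/s
t = (v − v₀)/a = (36.4 − 17.5)/2.9 = 6.53 s

Phase 2 (decelerating): v₀ = 36.4 m/s, a = -4.4 m/s².
v² = v₀² + 2aΔx = 36.4² + 2·-4.4·47 = 913 → v = 30.2 m/s
t = (v − v₀)/a = (30.2 − 36.4)/-4.4 = 1.41 s

Phase 3 (constant speed): v₀ = 30.2 m/s, a = 0 m/s².
v = v₀ + at = 30.2 + (0)(14) = 30.2 m/s
Δx = v₀t + ½at² = 30.2·14 + 0.5·0·14² = 423 m
Final speed = 30.2 m/s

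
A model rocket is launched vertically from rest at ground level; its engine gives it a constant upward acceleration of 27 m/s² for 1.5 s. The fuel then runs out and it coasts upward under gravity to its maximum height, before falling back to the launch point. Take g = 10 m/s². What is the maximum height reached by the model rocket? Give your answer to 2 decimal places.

Phase 1 (powered ascent): v₀ = 0 m/s, a = 27 m/s².
v = v₀ + at = 0 + (27)(1.5) = 40.5 m/s
Δx = v₀t + ½at² = 0·1.5 + 0.5·27·1.5² = 30.4 m

Phase 2 (coasting upward): v₀ = 40.5 m/s, a = -10 m/s².
v = v₀ + at → t = (0 − 40.5) / -10 = 4.05 s
v² = v₀² + 2aΔx → Δx = (0² − 40.5²)/(2·-10) = 82.0 m
Maximum height = 30.4 + 82.0 = 112 m

112.39 m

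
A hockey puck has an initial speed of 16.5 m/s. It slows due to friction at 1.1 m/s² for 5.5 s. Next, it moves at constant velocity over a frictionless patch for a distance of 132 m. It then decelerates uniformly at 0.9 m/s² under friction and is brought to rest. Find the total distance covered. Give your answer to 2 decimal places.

266.78 m

Phase 1 (decelerating): v₀ = 16.5 m/s, a = -1.1 m/s².
v = v₀ + at = 16.5 + (-1.1)(5.5) = 10.4 m/s
Δx = v₀t + ½at² = 16.5·5.5 + 0.5·-1.1·5.5² = 74.1 m

Phase 2 (constant speed): v₀ = 10.4 m/s, a = 0 m/s².
Constant speed: t = d/v = 132/10.4 = 12.6 s

Phase 3 (decelerating): v₀ = 10.4 m/s, a = -0.9 m/s².
v = v₀ + at → t = (0 − 10.4) / -0.9 = 11.6 s
v² = v₀² + 2aΔx → Δx = (0² − 10.4²)/(2·-0.9) = 60.7 m
Total distance = 74.1 + 132 + 60.7 = 267 m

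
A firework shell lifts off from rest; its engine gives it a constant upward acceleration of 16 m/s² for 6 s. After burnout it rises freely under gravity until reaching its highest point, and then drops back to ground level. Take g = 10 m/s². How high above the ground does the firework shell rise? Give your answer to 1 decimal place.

Phase 1 (powered ascent): v₀ = 0 m/s, a = 16 m/s².
v = v₀ + at = 0 + (16)(6) = 96.0 m/s
Δx = v₀t + ½at² = 0·6 + 0.5·16·6² = 288 m

Phase 2 (coasting upward): v₀ = 96.0 m/s, a = -10 m/s².
v = v₀ + at → t = (0 − 96.0) / -10 = 9.60 s
v² = v₀² + 2aΔx → Δx = (0² − 96.0²)/(2·-10) = 461 m
Maximum height = 288 + 461 = 749 m

748.8 m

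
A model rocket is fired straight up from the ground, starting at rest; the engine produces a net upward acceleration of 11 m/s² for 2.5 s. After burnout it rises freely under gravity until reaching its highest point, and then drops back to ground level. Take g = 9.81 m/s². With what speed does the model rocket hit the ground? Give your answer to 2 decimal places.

Phase 1 (powered ascent): v₀ = 0 m/s, a = 11 m/s².
v = v₀ + at = 0 + (11)(2.5) = 27.5 m/s
Δx = v₀t + ½at² = 0·2.5 + 0.5·11·2.5² = 34.4 m

Phase 2 (coasting upward): v₀ = 27.5 m/s, a = -9.81 m/s².
v = v₀ + at → t = (0 − 27.5) / -9.81 = 2.80 s
v² = v₀² + 2aΔx → Δx = (0² − 27.5²)/(2·-9.81) = 38.5 m

Phase 3 (free fall): v₀ = 0 m/s, a = -9.81 m/s².
Falls 72.9 m from rest: t = √(2·72.9/9.81) = 3.86 s; v = g·t = 37.8 m/s.
Impact speed = 37.8 m/s

37.82 m/s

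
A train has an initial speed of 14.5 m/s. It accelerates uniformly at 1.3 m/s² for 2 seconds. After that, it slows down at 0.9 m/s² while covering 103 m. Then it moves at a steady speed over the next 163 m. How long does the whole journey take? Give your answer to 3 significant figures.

Phase 1 (accelerating): v₀ = 14.5 m/s, a = 1.3 m/s².
v = v₀ + at = 14.5 + (1.3)(2) = 17.1 m/s
Δx = v₀t + ½at² = 14.5·2 + 0.5·1.3·2² = 31.6 m

Phase 2 (decelerating): v₀ = 17.1 m/s, a = -0.9 m/s².
v² = v₀² + 2aΔx = 17.1² + 2·-0.9·103 = 107 → v = 10.3 m/s
t = (v − v₀)/a = (10.3 − 17.1)/-0.9 = 7.51 s

Phase 3 (constant speed): v₀ = 10.3 m/s, a = 0 m/s².
Constant speed: t = d/v = 163/10.3 = 15.8 s
Total time = 2.00 + 7.51 + 15.8 = 25.3 s

25.3 s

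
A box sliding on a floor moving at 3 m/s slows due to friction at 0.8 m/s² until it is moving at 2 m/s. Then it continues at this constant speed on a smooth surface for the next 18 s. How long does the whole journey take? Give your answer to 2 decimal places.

19.25 s

Phase 1 (decelerating): v₀ = 3.00 m/s, a = -0.8 m/s².
v = v₀ + at → t = (2 − 3.00) / -0.8 = 1.25 s
v² = v₀² + 2aΔx → Δx = (2² − 3.00²)/(2·-0.8) = 3.12 m

Phase 2 (constant speed): v₀ = 2.00 m/s, a = 0 m/s².
v = v₀ + at = 2.00 + (0)(18) = 2.00 m/s
Δx = v₀t + ½at² = 2.00·18 + 0.5·0·18² = 36.0 m
Total time = 1.25 + 18.0 = 19.2 s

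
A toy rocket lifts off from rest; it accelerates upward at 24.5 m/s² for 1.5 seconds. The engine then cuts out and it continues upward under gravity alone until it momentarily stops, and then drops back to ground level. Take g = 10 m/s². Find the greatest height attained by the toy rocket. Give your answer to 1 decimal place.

Phase 1 (powered ascent): v₀ = 0 m/s, a = 24.5 m/s².
v = v₀ + at = 0 + (24.5)(1.5) = 36.8 m/s
Δx = v₀t + ½at² = 0·1.5 + 0.5·24.5·1.5² = 27.6 m

Phase 2 (coasting upward): v₀ = 36.8 m/s, a = -10 m/s².
v = v₀ + at → t = (0 − 36.8) / -10 = 3.67 s
v² = v₀² + 2aΔx → Δx = (0² − 36.8²)/(2·-10) = 67.5 m
Maximum height = 27.6 + 67.5 = 95.1 m

95.1 m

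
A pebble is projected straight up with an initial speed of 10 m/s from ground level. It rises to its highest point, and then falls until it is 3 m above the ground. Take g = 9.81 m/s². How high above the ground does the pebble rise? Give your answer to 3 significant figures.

Phase 1 (rising): v₀ = 10.0 m/s, a = -9.81 m/s².
v = v₀ + at → t = (0 − 10.0) / -9.81 = 1.02 s
v² = v₀² + 2aΔx → Δx = (0² − 10.0²)/(2·-9.81) = 5.10 m
Maximum height = 5.10 m

5.10 m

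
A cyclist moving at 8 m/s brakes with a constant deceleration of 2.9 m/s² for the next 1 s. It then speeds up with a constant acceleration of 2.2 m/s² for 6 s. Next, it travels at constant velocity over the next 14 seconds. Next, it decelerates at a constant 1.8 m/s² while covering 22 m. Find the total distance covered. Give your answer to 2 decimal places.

354.95 m

Phase 1 (decelerating): v₀ = 8.00 m/s, a = -2.9 m/s².
v = v₀ + at = 8.00 + (-2.9)(1) = 5.10 m/s
Δx = v₀t + ½at² = 8.00·1 + 0.5·-2.9·1² = 6.55 m

Phase 2 (accelerating): v₀ = 5.10 m/s, a = 2.2 m/s².
v = v₀ + at = 5.10 + (2.2)(6) = 18.3 m/s
Δx = v₀t + ½at² = 5.10·6 + 0.5·2.2·6² = 70.2 m

Phase 3 (constant speed): v₀ = 18.3 m/s, a = 0 m/s².
v = v₀ + at = 18.3 + (0)(14) = 18.3 m/s
Δx = v₀t + ½at² = 18.3·14 + 0.5·0·14² = 256 m

Phase 4 (decelerating): v₀ = 18.3 m/s, a = -1.8 m/s².
v² = v₀² + 2aΔx = 18.3² + 2·-1.8·22 = 256 → v = 16.0 m/s
t = (v − v₀)/a = (16.0 − 18.3)/-1.8 = 1.28 s
Total distance = 6.55 + 70.2 + 256 + 22.0 = 355 m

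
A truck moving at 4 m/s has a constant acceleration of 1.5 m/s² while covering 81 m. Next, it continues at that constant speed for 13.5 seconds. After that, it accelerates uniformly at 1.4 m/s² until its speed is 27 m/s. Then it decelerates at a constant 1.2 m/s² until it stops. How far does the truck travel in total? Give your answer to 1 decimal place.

769.9 m

Phase 1 (accelerating): v₀ = 4.00 m/s, a = 1.5 m/s².
v² = v₀² + 2aΔx = 4.00² + 2·1.5·81 = 259 → v = 16.1 m/s
t = (v − v₀)/a = (16.1 − 4.00)/1.5 = 8.06 s

Phase 2 (constant speed): v₀ = 16.1 m/s, a = 0 m/s².
v = v₀ + at = 16.1 + (0)(13.5) = 16.1 m/s
Δx = v₀t + ½at² = 16.1·13.5 + 0.5·0·13.5² = 217 m

Phase 3 (accelerating): v₀ = 16.1 m/s, a = 1.4 m/s².
v = v₀ + at → t = (27 − 16.1) / 1.4 = 7.79 s
v² = v₀² + 2aΔx → Δx = (27² − 16.1²)/(2·1.4) = 168 m

Phase 4 (decelerating): v₀ = 27.0 m/s, a = -1.2 m/s².
v = v₀ + at → t = (0 − 27.0) / -1.2 = 22.5 s
v² = v₀² + 2aΔx → Δx = (0² − 27.0²)/(2·-1.2) = 304 m
Total distance = 81.0 + 217 + 168 + 304 = 770 m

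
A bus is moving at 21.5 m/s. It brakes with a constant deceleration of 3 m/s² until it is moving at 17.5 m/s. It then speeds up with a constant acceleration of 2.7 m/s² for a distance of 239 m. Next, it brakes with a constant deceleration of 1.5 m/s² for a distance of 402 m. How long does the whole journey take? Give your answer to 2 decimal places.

23.11 s

Phase 1 (decelerating): v₀ = 21.5 m/s, a = -3 m/s².
v = v₀ + at → t = (17.5 − 21.5) / -3 = 1.33 s
v² = v₀² + 2aΔx → Δx = (17.5² − 21.5²)/(2·-3) = 26.0 m

Phase 2 (accelerating): v₀ = 17.5 m/s, a = 2.7 m/s².
v² = v₀² + 2aΔx = 17.5² + 2·2.7·239 = 1600 → v = 40.0 m/s
t = (v − v₀)/a = (40.0 − 17.5)/2.7 = 8.32 s

Phase 3 (decelerating): v₀ = 40.0 m/s, a = -1.5 m/s².
v² = v₀² + 2aΔx = 40.0² + 2·-1.5·402 = 391 → v = 19.8 m/s
t = (v − v₀)/a = (19.8 − 40.0)/-1.5 = 13.5 s
Total time = 1.33 + 8.32 + 13.5 = 23.1 s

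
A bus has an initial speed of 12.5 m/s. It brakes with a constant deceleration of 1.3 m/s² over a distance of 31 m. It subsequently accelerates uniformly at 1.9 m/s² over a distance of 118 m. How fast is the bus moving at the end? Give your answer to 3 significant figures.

22.9 m/s

Phase 1 (decelerating): v₀ = 12.5 m/s, a = -1.3 m/s².
v² = v₀² + 2aΔx = 12.5² + 2·-1.3·31 = 75.6 → v = 8.70 m/s
t = (v − v₀)/a = (8.70 − 12.5)/-1.3 = 2.92 s

Phase 2 (accelerating): v₀ = 8.70 m/s, a = 1.9 m/s².
v² = v₀² + 2aΔx = 8.70² + 2·1.9·118 = 524 → v = 22.9 m/s
t = (v − v₀)/a = (22.9 − 8.70)/1.9 = 7.47 s
Final speed = 22.9 m/s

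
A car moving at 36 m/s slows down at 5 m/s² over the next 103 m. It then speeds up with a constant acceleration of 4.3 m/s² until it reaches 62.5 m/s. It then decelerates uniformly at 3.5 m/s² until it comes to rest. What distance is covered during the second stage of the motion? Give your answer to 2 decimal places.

423.28 m

Phase 1 (decelerating): v₀ = 36.0 m/s, a = -5 m/s².
v² = v₀² + 2aΔx = 36.0² + 2·-5·103 = 266 → v = 16.3 m/s
t = (v − v₀)/a = (16.3 − 36.0)/-5 = 3.94 s

Phase 2 (accelerating): v₀ = 16.3 m/s, a = 4.3 m/s².
v = v₀ + at → t = (62.5 − 16.3) / 4.3 = 10.7 s
v² = v₀² + 2aΔx → Δx = (62.5² − 16.3²)/(2·4.3) = 423 m
Distance in phase 2 = 423 m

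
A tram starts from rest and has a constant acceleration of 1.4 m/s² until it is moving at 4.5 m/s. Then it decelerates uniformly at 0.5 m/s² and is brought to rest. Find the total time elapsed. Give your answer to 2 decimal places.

Phase 1 (accelerating): v₀ = 0 m/s, a = 1.4 m/s².
v = v₀ + at → t = (4.5 − 0) / 1.4 = 3.21 s
v² = v₀² + 2aΔx → Δx = (4.5² − 0²)/(2·1.4) = 7.23 m

Phase 2 (decelerating): v₀ = 4.50 m/s, a = -0.5 m/s².
v = v₀ + at → t = (0 − 4.50) / -0.5 = 9.00 s
v² = v₀² + 2aΔx → Δx = (0² − 4.50²)/(2·-0.5) = 20.2 m
Total time = 3.21 + 9.00 = 12.2 s

12.21 s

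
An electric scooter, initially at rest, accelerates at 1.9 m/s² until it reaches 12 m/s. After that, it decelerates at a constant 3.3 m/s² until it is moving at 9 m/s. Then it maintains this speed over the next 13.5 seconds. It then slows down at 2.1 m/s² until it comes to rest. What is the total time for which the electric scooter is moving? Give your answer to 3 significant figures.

Phase 1 (accelerating): v₀ = 0 m/s, a = 1.9 m/s².
v = v₀ + at → t = (12 − 0) / 1.9 = 6.32 s
v² = v₀² + 2aΔx → Δx = (12² − 0²)/(2·1.9) = 37.9 m

Phase 2 (decelerating): v₀ = 12.0 m/s, a = -3.3 m/s².
v = v₀ + at → t = (9 − 12.0) / -3.3 = 0.909 s
v² = v₀² + 2aΔx → Δx = (9² − 12.0²)/(2·-3.3) = 9.55 m

Phase 3 (constant speed): v₀ = 9.00 m/s, a = 0 m/s².
v = v₀ + at = 9.00 + (0)(13.5) = 9.00 m/s
Δx = v₀t + ½at² = 9.00·13.5 + 0.5·0·13.5² = 122 m

Phase 4 (decelerating): v₀ = 9.00 m/s, a = -2.1 m/s².
v = v₀ + at → t = (0 − 9.00) / -2.1 = 4.29 s
v² = v₀² + 2aΔx → Δx = (0² − 9.00²)/(2·-2.1) = 19.3 m
Total time = 6.32 + 0.909 + 13.5 + 4.29 = 25.0 s

25.0 s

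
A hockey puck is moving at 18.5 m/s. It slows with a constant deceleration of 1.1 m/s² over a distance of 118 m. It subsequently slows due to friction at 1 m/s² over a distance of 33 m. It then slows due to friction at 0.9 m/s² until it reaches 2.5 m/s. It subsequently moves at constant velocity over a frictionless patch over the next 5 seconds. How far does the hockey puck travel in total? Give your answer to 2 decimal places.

Phase 1 (decelerating): v₀ = 18.5 m/s, a = -1.1 m/s².
v² = v₀² + 2aΔx = 18.5² + 2·-1.1·118 = 82.6 → v = 9.09 m/s
t = (v − v₀)/a = (9.09 − 18.5)/-1.1 = 8.55 s

Phase 2 (decelerating): v₀ = 9.09 m/s, a = -1 m/s².
v² = v₀² + 2aΔx = 9.09² + 2·-1·33 = 16.6 → v = 4.08 m/s
t = (v − v₀)/a = (4.08 − 9.09)/-1 = 5.01 s

Phase 3 (decelerating): v₀ = 4.08 m/s, a = -0.9 m/s².
v = v₀ + at → t = (2.5 − 4.08) / -0.9 = 1.76 s
v² = v₀² + 2aΔx → Δx = (2.5² − 4.08²)/(2·-0.9) = 5.78 m

Phase 4 (constant speed): v₀ = 2.50 m/s, a = 0 m/s².
v = v₀ + at = 2.50 + (0)(5) = 2.50 m/s
Δx = v₀t + ½at² = 2.50·5 + 0.5·0·5² = 12.5 m
Total distance = 118 + 33.0 + 5.78 + 12.5 = 169 m

169.28 m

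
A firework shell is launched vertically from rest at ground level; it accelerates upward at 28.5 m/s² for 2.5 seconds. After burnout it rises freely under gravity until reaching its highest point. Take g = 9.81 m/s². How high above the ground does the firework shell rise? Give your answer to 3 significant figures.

348 m

Phase 1 (powered ascent): v₀ = 0 m/s, a = 28.5 m/s².
v = v₀ + at = 0 + (28.5)(2.5) = 71.2 m/s
Δx = v₀t + ½at² = 0·2.5 + 0.5·28.5·2.5² = 89.1 m

Phase 2 (coasting upward): v₀ = 71.2 m/s, a = -9.81 m/s².
v = v₀ + at → t = (0 − 71.2) / -9.81 = 7.26 s
v² = v₀² + 2aΔx → Δx = (0² − 71.2²)/(2·-9.81) = 259 m
Maximum height = 89.1 + 259 = 348 m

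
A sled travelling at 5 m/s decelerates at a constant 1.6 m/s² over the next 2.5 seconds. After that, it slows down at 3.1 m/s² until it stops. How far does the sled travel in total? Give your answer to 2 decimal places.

Phase 1 (decelerating): v₀ = 5.00 m/s, a = -1.6 m/s².
v = v₀ + at = 5.00 + (-1.6)(2.5) = 1.00 m/s
Δx = v₀t + ½at² = 5.00·2.5 + 0.5·-1.6·2.5² = 7.50 m

Phase 2 (decelerating): v₀ = 1.00 m/s, a = -3.1 m/s².
v = v₀ + at → t = (0 − 1.00) / -3.1 = 0.323 s
v² = v₀² + 2aΔx → Δx = (0² − 1.00²)/(2·-3.1) = 0.161 m
Total distance = 7.50 + 0.161 = 7.66 m

7.66 m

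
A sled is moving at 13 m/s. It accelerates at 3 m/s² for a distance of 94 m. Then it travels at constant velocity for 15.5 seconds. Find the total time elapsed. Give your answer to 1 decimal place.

Phase 1 (accelerating): v₀ = 13.0 m/s, a = 3 m/s².
v² = v₀² + 2aΔx = 13.0² + 2·3·94 = 733 → v = 27.1 m/s
t = (v − v₀)/a = (27.1 − 13.0)/3 = 4.69 s

Phase 2 (constant speed): v₀ = 27.1 m/s, a = 0 m/s².
v = v₀ + at = 27.1 + (0)(15.5) = 27.1 m/s
Δx = v₀t + ½at² = 27.1·15.5 + 0.5·0·15.5² = 420 m
Total time = 4.69 + 15.5 = 20.2 s

20.2 s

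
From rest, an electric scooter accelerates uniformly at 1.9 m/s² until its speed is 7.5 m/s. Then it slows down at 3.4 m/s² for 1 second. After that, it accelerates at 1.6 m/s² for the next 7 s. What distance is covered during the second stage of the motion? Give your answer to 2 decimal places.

Phase 1 (accelerating): v₀ = 0 m/s, a = 1.9 m/s².
v = v₀ + at → t = (7.5 − 0) / 1.9 = 3.95 s
v² = v₀² + 2aΔx → Δx = (7.5² − 0²)/(2·1.9) = 14.8 m

Phase 2 (decelerating): v₀ = 7.50 m/s, a = -3.4 m/s².
v = v₀ + at = 7.50 + (-3.4)(1) = 4.10 m/s
Δx = v₀t + ½at² = 7.50·1 + 0.5·-3.4·1² = 5.80 m
Distance in phase 2 = 5.80 m

5.80 m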